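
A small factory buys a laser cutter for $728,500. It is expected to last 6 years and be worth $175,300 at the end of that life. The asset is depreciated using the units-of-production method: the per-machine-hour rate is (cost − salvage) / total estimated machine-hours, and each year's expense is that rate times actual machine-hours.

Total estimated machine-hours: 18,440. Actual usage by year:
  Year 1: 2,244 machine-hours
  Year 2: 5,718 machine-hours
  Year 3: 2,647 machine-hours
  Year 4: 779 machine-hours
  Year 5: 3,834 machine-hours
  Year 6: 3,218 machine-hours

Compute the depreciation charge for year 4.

$23,370

Depreciable base = $728,500 − $175,300 = $553,200.
Rate = $553,200 / 18,440 machine-hours = $30 per machine-hour.
Year 1: 2,244 × $30 = $67,320. Book value $661,180.
Year 2: 5,718 × $30 = $171,540. Book value $489,640.
Year 3: 2,647 × $30 = $79,410. Book value $410,230.
Year 4: 779 × $30 = $23,370. Book value $386,860.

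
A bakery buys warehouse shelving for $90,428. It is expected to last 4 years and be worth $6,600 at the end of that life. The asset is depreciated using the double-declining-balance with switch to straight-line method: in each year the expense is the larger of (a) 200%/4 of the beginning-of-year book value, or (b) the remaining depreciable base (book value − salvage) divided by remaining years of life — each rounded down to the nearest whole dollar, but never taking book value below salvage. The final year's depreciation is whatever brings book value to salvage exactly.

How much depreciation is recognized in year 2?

$22,607

Depreciable base = $90,428 − $6,600 = $83,828.
Year 1: DB = ⌊$90,428 × 200%/4⌋ = $45,214; SL = ⌊$83,828/4⌋ = $20,957 → take DB $45,214. Book value $45,214.
Year 2: DB = ⌊$45,214 × 200%/4⌋ = $22,607; SL = ⌊$38,614/3⌋ = $12,871 → take DB $22,607. Book value $22,607.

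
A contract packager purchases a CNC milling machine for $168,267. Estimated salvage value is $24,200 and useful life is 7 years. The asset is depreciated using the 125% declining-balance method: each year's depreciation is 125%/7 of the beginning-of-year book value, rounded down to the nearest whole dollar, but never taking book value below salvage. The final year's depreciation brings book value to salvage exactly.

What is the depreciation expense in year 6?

Depreciable base = $168,267 − $24,200 = $144,067.
Year 1: ⌊$168,267 × 125%/7⌋ = $30,047. Book value $138,220.
Year 2: ⌊$138,220 × 125%/7⌋ = $24,682. Book value $113,538.
Year 3: ⌊$113,538 × 125%/7⌋ = $20,274. Book value $93,264.
Year 4: ⌊$93,264 × 125%/7⌋ = $16,654. Book value $76,610.
Year 5: ⌊$76,610 × 125%/7⌋ = $13,680. Book value $62,930.
Year 6: ⌊$62,930 × 125%/7⌋ = $11,237. Book value $51,693.

$11,237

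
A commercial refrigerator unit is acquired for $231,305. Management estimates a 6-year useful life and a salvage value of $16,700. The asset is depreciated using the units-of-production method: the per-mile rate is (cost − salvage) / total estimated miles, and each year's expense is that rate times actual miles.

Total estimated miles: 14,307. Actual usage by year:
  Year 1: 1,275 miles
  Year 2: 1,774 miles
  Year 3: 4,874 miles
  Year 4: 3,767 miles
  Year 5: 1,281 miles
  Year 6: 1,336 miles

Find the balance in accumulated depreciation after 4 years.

$175,350

Depreciable base = $231,305 − $16,700 = $214,605.
Rate = $214,605 / 14,307 miles = $15 per mile.
Year 1: 1,275 × $15 = $19,125. Book value $212,180.
Year 2: 1,774 × $15 = $26,610. Book value $185,570.
Year 3: 4,874 × $15 = $73,110. Book value $112,460.
Year 4: 3,767 × $15 = $56,505. Book value $55,955.
Accumulated through year 4 = $231,305 − $55,955 = $175,350.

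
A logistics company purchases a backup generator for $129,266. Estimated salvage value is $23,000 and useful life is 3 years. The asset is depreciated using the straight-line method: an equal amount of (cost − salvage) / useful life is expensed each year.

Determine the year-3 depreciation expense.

Depreciable base = $129,266 − $23,000 = $106,266.
Annual expense = $106,266 / 3 = $35,422.

$35,422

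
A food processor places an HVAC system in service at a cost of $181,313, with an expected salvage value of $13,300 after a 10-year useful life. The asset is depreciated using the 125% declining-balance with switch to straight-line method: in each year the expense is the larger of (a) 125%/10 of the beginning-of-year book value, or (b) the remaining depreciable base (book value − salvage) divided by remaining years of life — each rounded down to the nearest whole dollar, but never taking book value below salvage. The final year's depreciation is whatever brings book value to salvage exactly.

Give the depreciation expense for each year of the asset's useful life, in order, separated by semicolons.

Depreciable base = $181,313 − $13,300 = $168,013.
Year 1: DB = ⌊$181,313 × 125%/10⌋ = $22,664; SL = ⌊$168,013/10⌋ = $16,801 → take DB $22,664. Book value $158,649.
Year 2: DB = ⌊$158,649 × 125%/10⌋ = $19,831; SL = ⌊$145,349/9⌋ = $16,149 → take DB $19,831. Book value $138,818.
Year 3: DB = ⌊$138,818 × 125%/10⌋ = $17,352; SL = ⌊$125,518/8⌋ = $15,689 → take DB $17,352. Book value $121,466.
Year 4: DB = ⌊$121,466 × 125%/10⌋ = $15,183; SL = ⌊$108,166/7⌋ = $15,452 → take SL $15,452. Book value $106,014.
Year 5: DB = ⌊$106,014 × 125%/10⌋ = $13,251; SL = ⌊$92,714/6⌋ = $15,452 → take SL $15,452. Book value $90,562.
Year 6: DB = ⌊$90,562 × 125%/10⌋ = $11,320; SL = ⌊$77,262/5⌋ = $15,452 → take SL $15,452. Book value $75,110.
Year 7: DB = ⌊$75,110 × 125%/10⌋ = $9,388; SL = ⌊$61,810/4⌋ = $15,452 → take SL $15,452. Book value $59,658.
Year 8: DB = ⌊$59,658 × 125%/10⌋ = $7,457; SL = ⌊$46,358/3⌋ = $15,452 → take SL $15,452. Book value $44,206.
Year 9: DB = ⌊$44,206 × 125%/10⌋ = $5,525; SL = ⌊$30,906/2⌋ = $15,453 → take SL $15,453. Book value $28,753.
Year 10 (final): $28,753 − $13,300 = $15,453. Book value $13,300.

$22,664; $19,831; $17,352; $15,452; $15,452; $15,452; $15,452; $15,452; $15,453; $15,453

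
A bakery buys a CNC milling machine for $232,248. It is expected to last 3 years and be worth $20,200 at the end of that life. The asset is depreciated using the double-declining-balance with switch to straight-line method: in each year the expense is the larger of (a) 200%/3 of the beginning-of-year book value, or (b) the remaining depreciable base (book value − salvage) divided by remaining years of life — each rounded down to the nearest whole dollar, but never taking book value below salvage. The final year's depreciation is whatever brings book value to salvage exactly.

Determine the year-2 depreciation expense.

$51,610

Depreciable base = $232,248 − $20,200 = $212,048.
Year 1: DB = ⌊$232,248 × 200%/3⌋ = $154,832; SL = ⌊$212,048/3⌋ = $70,682 → take DB $154,832. Book value $77,416.
Year 2: DB = ⌊$77,416 × 200%/3⌋ = $51,610; SL = ⌊$57,216/2⌋ = $28,608 → take DB $51,610. Book value $25,806.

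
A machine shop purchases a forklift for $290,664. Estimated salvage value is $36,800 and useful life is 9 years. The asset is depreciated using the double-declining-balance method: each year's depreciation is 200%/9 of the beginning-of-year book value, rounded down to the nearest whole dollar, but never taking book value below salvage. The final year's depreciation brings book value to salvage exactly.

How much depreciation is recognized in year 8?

Depreciable base = $290,664 − $36,800 = $253,864.
Year 1: ⌊$290,664 × 200%/9⌋ = $64,592. Book value $226,072.
Year 2: ⌊$226,072 × 200%/9⌋ = $50,238. Book value $175,834.
Year 3: ⌊$175,834 × 200%/9⌋ = $39,074. Book value $136,760.
Year 4: ⌊$136,760 × 200%/9⌋ = $30,391. Book value $106,369.
Year 5: ⌊$106,369 × 200%/9⌋ = $23,637. Book value $82,732.
Year 6: ⌊$82,732 × 200%/9⌋ = $18,384. Book value $64,348.
Year 7: ⌊$64,348 × 200%/9⌋ = $14,299. Book value $50,049.
Year 8: ⌊$50,049 × 200%/9⌋ = $11,122. Book value $38,927.

$11,122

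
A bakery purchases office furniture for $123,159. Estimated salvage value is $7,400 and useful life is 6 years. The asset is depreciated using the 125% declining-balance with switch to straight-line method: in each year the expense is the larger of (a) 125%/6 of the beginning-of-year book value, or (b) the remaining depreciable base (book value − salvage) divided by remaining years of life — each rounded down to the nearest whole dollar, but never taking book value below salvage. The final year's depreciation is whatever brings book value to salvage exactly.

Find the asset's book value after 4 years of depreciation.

Depreciable base = $123,159 − $7,400 = $115,759.
Year 1: DB = ⌊$123,159 × 125%/6⌋ = $25,658; SL = ⌊$115,759/6⌋ = $19,293 → take DB $25,658. Book value $97,501.
Year 2: DB = ⌊$97,501 × 125%/6⌋ = $20,312; SL = ⌊$90,101/5⌋ = $18,020 → take DB $20,312. Book value $77,189.
Year 3: DB = ⌊$77,189 × 125%/6⌋ = $16,081; SL = ⌊$69,789/4⌋ = $17,447 → take SL $17,447. Book value $59,742.
Year 4: DB = ⌊$59,742 × 125%/6⌋ = $12,446; SL = ⌊$52,342/3⌋ = $17,447 → take SL $17,447. Book value $42,295.

$42,295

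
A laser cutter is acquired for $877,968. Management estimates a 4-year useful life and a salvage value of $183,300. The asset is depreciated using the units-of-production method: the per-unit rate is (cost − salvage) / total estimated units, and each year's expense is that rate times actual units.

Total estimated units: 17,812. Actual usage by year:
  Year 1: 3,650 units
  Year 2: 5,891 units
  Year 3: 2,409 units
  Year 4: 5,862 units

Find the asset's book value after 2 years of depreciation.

$505,869

Depreciable base = $877,968 − $183,300 = $694,668.
Rate = $694,668 / 17,812 units = $39 per unit.
Year 1: 3,650 × $39 = $142,350. Book value $735,618.
Year 2: 5,891 × $39 = $229,749. Book value $505,869.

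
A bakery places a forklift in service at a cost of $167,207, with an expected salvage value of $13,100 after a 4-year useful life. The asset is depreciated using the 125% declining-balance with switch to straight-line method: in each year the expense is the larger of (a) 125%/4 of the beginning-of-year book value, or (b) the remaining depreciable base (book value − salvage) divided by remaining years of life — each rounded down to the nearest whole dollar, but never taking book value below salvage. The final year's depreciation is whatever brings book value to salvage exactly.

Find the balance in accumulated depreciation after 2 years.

Depreciable base = $167,207 − $13,100 = $154,107.
Year 1: DB = ⌊$167,207 × 125%/4⌋ = $52,252; SL = ⌊$154,107/4⌋ = $38,526 → take DB $52,252. Book value $114,955.
Year 2: DB = ⌊$114,955 × 125%/4⌋ = $35,923; SL = ⌊$101,855/3⌋ = $33,951 → take DB $35,923. Book value $79,032.
Accumulated through year 2 = $167,207 − $79,032 = $88,175.

$88,175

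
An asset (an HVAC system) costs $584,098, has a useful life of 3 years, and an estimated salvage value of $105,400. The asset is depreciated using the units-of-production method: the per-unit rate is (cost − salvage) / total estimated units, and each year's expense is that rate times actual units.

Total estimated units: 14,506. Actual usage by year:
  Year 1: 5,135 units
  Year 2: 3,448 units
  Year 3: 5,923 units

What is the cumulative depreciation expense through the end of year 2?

Depreciable base = $584,098 − $105,400 = $478,698.
Rate = $478,698 / 14,506 units = $33 per unit.
Year 1: 5,135 × $33 = $169,455. Book value $414,643.
Year 2: 3,448 × $33 = $113,784. Book value $300,859.
Accumulated through year 2 = $584,098 − $300,859 = $283,239.

$283,239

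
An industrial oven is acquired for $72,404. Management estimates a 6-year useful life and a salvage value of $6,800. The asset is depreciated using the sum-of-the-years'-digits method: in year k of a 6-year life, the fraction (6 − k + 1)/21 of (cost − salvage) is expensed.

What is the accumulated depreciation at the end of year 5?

$62,480

Depreciable base = $72,404 − $6,800 = $65,604.
Sum of the years' digits = 6+5+4+3+2+1 = 21.
Year 1: $65,604 × 6/21 = $18,744. Book value $53,660.
Year 2: $65,604 × 5/21 = $15,620. Book value $38,040.
Year 3: $65,604 × 4/21 = $12,496. Book value $25,544.
Year 4: $65,604 × 3/21 = $9,372. Book value $16,172.
Year 5: $65,604 × 2/21 = $6,248. Book value $9,924.
Accumulated through year 5 = $72,404 − $9,924 = $62,480.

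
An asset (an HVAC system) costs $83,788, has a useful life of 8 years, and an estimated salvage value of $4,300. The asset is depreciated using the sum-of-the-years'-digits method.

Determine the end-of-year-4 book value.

$26,380

Depreciable base = $83,788 − $4,300 = $79,488.
Sum of the years' digits = 8+7+6+5+4+3+2+1 = 36.
Year 1: $79,488 × 8/36 = $17,664. Book value $66,124.
Year 2: $79,488 × 7/36 = $15,456. Book value $50,668.
Year 3: $79,488 × 6/36 = $13,248. Book value $37,420.
Year 4: $79,488 × 5/36 = $11,040. Book value $26,380.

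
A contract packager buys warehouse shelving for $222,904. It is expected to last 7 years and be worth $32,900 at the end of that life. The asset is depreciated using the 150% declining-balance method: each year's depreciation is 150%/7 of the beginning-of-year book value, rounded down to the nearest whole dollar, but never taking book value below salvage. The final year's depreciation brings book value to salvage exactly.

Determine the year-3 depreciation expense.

$29,487

Depreciable base = $222,904 − $32,900 = $190,004.
Year 1: ⌊$222,904 × 150%/7⌋ = $47,765. Book value $175,139.
Year 2: ⌊$175,139 × 150%/7⌋ = $37,529. Book value $137,610.
Year 3: ⌊$137,610 × 150%/7⌋ = $29,487. Book value $108,123.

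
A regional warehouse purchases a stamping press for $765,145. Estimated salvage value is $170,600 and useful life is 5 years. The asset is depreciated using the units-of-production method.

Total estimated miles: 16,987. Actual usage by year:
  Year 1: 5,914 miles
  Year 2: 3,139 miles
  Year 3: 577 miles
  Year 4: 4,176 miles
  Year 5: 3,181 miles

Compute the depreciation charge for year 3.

$20,195

Depreciable base = $765,145 − $170,600 = $594,545.
Rate = $594,545 / 16,987 miles = $35 per mile.
Year 1: 5,914 × $35 = $206,990. Book value $558,155.
Year 2: 3,139 × $35 = $109,865. Book value $448,290.
Year 3: 577 × $35 = $20,195. Book value $428,095.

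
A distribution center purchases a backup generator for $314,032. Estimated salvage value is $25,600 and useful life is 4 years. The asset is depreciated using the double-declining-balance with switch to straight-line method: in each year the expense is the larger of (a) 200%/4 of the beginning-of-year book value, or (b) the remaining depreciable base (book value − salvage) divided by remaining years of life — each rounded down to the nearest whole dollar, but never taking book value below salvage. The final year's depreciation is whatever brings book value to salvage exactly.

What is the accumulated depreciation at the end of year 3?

$274,778

Depreciable base = $314,032 − $25,600 = $288,432.
Year 1: DB = ⌊$314,032 × 200%/4⌋ = $157,016; SL = ⌊$288,432/4⌋ = $72,108 → take DB $157,016. Book value $157,016.
Year 2: DB = ⌊$157,016 × 200%/4⌋ = $78,508; SL = ⌊$131,416/3⌋ = $43,805 → take DB $78,508. Book value $78,508.
Year 3: DB = ⌊$78,508 × 200%/4⌋ = $39,254; SL = ⌊$52,908/2⌋ = $26,454 → take DB $39,254. Book value $39,254.
Accumulated through year 3 = $314,032 − $39,254 = $274,778.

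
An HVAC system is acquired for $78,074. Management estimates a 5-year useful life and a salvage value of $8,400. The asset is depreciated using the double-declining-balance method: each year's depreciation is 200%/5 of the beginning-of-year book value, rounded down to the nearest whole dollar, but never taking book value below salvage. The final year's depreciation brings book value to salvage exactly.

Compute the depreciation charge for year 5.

$1,719

Depreciable base = $78,074 − $8,400 = $69,674.
Year 1: ⌊$78,074 × 200%/5⌋ = $31,229. Book value $46,845.
Year 2: ⌊$46,845 × 200%/5⌋ = $18,738. Book value $28,107.
Year 3: ⌊$28,107 × 200%/5⌋ = $11,242. Book value $16,865.
Year 4: ⌊$16,865 × 200%/5⌋ = $6,746. Book value $10,119.
Year 5 (final): $10,119 − $8,400 = $1,719. Book value $8,400.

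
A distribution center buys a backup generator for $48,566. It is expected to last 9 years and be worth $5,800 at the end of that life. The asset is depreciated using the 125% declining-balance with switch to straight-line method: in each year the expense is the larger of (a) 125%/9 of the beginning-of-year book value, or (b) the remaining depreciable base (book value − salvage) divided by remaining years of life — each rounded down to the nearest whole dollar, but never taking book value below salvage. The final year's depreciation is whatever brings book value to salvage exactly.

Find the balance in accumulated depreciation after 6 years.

Depreciable base = $48,566 − $5,800 = $42,766.
Year 1: DB = ⌊$48,566 × 125%/9⌋ = $6,745; SL = ⌊$42,766/9⌋ = $4,751 → take DB $6,745. Book value $41,821.
Year 2: DB = ⌊$41,821 × 125%/9⌋ = $5,808; SL = ⌊$36,021/8⌋ = $4,502 → take DB $5,808. Book value $36,013.
Year 3: DB = ⌊$36,013 × 125%/9⌋ = $5,001; SL = ⌊$30,213/7⌋ = $4,316 → take DB $5,001. Book value $31,012.
Year 4: DB = ⌊$31,012 × 125%/9⌋ = $4,307; SL = ⌊$25,212/6⌋ = $4,202 → take DB $4,307. Book value $26,705.
Year 5: DB = ⌊$26,705 × 125%/9⌋ = $3,709; SL = ⌊$20,905/5⌋ = $4,181 → take SL $4,181. Book value $22,524.
Year 6: DB = ⌊$22,524 × 125%/9⌋ = $3,128; SL = ⌊$16,724/4⌋ = $4,181 → take SL $4,181. Book value $18,343.
Accumulated through year 6 = $48,566 − $18,343 = $30,223.

$30,223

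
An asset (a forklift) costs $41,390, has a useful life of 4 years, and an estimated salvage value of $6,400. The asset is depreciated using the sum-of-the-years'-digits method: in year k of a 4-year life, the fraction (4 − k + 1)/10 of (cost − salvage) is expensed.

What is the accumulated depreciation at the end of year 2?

Depreciable base = $41,390 − $6,400 = $34,990.
Sum of the years' digits = 4+3+2+1 = 10.
Year 1: $34,990 × 4/10 = $13,996. Book value $27,394.
Year 2: $34,990 × 3/10 = $10,497. Book value $16,897.
Accumulated through year 2 = $41,390 − $16,897 = $24,493.

$24,493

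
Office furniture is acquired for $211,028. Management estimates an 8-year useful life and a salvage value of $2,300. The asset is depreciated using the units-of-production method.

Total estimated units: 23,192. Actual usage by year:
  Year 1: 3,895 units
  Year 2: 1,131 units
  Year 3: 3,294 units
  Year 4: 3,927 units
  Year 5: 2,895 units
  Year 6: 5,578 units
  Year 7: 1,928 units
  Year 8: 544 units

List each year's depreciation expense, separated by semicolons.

$35,055; $10,179; $29,646; $35,343; $26,055; $50,202; $17,352; $4,896

Depreciable base = $211,028 − $2,300 = $208,728.
Rate = $208,728 / 23,192 units = $9 per unit.
Year 1: 3,895 × $9 = $35,055. Book value $175,973.
Year 2: 1,131 × $9 = $10,179. Book value $165,794.
Year 3: 3,294 × $9 = $29,646. Book value $136,148.
Year 4: 3,927 × $9 = $35,343. Book value $100,805.
Year 5: 2,895 × $9 = $26,055. Book value $74,750.
Year 6: 5,578 × $9 = $50,202. Book value $24,548.
Year 7: 1,928 × $9 = $17,352. Book value $7,196.
Year 8: 544 × $9 = $4,896. Book value $2,300.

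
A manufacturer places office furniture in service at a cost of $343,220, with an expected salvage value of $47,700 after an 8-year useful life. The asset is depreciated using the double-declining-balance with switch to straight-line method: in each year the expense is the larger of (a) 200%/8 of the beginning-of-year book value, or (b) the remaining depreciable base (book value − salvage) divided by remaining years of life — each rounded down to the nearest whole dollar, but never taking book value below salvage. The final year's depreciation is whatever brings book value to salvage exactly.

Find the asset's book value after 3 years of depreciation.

$144,797

Depreciable base = $343,220 − $47,700 = $295,520.
Year 1: DB = ⌊$343,220 × 200%/8⌋ = $85,805; SL = ⌊$295,520/8⌋ = $36,940 → take DB $85,805. Book value $257,415.
Year 2: DB = ⌊$257,415 × 200%/8⌋ = $64,353; SL = ⌊$209,715/7⌋ = $29,959 → take DB $64,353. Book value $193,062.
Year 3: DB = ⌊$193,062 × 200%/8⌋ = $48,265; SL = ⌊$145,362/6⌋ = $24,227 → take DB $48,265. Book value $144,797.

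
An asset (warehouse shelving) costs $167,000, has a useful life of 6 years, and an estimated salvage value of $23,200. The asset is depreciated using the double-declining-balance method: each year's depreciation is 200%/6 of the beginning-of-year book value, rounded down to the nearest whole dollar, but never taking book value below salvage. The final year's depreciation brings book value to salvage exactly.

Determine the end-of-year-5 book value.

$23,200

Depreciable base = $167,000 − $23,200 = $143,800.
Year 1: ⌊$167,000 × 200%/6⌋ = $55,666. Book value $111,334.
Year 2: ⌊$111,334 × 200%/6⌋ = $37,111. Book value $74,223.
Year 3: ⌊$74,223 × 200%/6⌋ = $24,741. Book value $49,482.
Year 4: ⌊$49,482 × 200%/6⌋ = $16,494. Book value $32,988.
Year 5: ⌊$32,988 × 200%/6⌋ = $10,996, capped at $9,788. Book value $23,200.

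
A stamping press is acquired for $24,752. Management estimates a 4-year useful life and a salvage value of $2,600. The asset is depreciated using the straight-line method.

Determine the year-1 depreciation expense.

Depreciable base = $24,752 − $2,600 = $22,152.
Annual expense = $22,152 / 4 = $5,538.

$5,538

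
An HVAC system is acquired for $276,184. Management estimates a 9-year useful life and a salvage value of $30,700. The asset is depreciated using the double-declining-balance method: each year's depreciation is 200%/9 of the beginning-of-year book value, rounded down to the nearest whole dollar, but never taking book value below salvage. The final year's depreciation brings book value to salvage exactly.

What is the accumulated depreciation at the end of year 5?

Depreciable base = $276,184 − $30,700 = $245,484.
Year 1: ⌊$276,184 × 200%/9⌋ = $61,374. Book value $214,810.
Year 2: ⌊$214,810 × 200%/9⌋ = $47,735. Book value $167,075.
Year 3: ⌊$167,075 × 200%/9⌋ = $37,127. Book value $129,948.
Year 4: ⌊$129,948 × 200%/9⌋ = $28,877. Book value $101,071.
Year 5: ⌊$101,071 × 200%/9⌋ = $22,460. Book value $78,611.
Accumulated through year 5 = $276,184 − $78,611 = $197,573.

$197,573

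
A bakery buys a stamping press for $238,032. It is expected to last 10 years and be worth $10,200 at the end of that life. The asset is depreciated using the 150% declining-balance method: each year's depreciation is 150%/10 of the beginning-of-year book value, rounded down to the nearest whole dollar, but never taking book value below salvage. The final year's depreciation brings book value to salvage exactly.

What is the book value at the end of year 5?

Depreciable base = $238,032 − $10,200 = $227,832.
Year 1: ⌊$238,032 × 150%/10⌋ = $35,704. Book value $202,328.
Year 2: ⌊$202,328 × 150%/10⌋ = $30,349. Book value $171,979.
Year 3: ⌊$171,979 × 150%/10⌋ = $25,796. Book value $146,183.
Year 4: ⌊$146,183 × 150%/10⌋ = $21,927. Book value $124,256.
Year 5: ⌊$124,256 × 150%/10⌋ = $18,638. Book value $105,618.

$105,618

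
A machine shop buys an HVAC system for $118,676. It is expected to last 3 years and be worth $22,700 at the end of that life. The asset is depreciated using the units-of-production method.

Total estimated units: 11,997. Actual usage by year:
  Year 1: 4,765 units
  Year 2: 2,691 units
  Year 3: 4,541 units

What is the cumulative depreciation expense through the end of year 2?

Depreciable base = $118,676 − $22,700 = $95,976.
Rate = $95,976 / 11,997 units = $8 per unit.
Year 1: 4,765 × $8 = $38,120. Book value $80,556.
Year 2: 2,691 × $8 = $21,528. Book value $59,028.
Accumulated through year 2 = $118,676 − $59,028 = $59,648.

$59,648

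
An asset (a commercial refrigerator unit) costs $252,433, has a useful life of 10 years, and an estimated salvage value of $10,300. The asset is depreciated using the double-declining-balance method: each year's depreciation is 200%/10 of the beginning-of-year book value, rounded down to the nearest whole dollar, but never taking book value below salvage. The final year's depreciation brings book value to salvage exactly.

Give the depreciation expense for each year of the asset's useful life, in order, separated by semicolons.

$50,486; $40,389; $32,311; $25,849; $20,679; $16,543; $13,235; $10,588; $8,470; $23,583

Depreciable base = $252,433 − $10,300 = $242,133.
Year 1: ⌊$252,433 × 200%/10⌋ = $50,486. Book value $201,947.
Year 2: ⌊$201,947 × 200%/10⌋ = $40,389. Book value $161,558.
Year 3: ⌊$161,558 × 200%/10⌋ = $32,311. Book value $129,247.
Year 4: ⌊$129,247 × 200%/10⌋ = $25,849. Book value $103,398.
Year 5: ⌊$103,398 × 200%/10⌋ = $20,679. Book value $82,719.
Year 6: ⌊$82,719 × 200%/10⌋ = $16,543. Book value $66,176.
Year 7: ⌊$66,176 × 200%/10⌋ = $13,235. Book value $52,941.
Year 8: ⌊$52,941 × 200%/10⌋ = $10,588. Book value $42,353.
Year 9: ⌊$42,353 × 200%/10⌋ = $8,470. Book value $33,883.
Year 10 (final): $33,883 − $10,300 = $23,583. Book value $10,300.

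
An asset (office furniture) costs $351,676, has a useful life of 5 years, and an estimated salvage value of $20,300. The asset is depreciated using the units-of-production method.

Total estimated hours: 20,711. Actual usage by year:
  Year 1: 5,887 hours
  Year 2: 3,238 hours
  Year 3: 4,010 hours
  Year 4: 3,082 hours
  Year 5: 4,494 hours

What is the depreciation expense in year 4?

$49,312

Depreciable base = $351,676 − $20,300 = $331,376.
Rate = $331,376 / 20,711 hours = $16 per hour.
Year 1: 5,887 × $16 = $94,192. Book value $257,484.
Year 2: 3,238 × $16 = $51,808. Book value $205,676.
Year 3: 4,010 × $16 = $64,160. Book value $141,516.
Year 4: 3,082 × $16 = $49,312. Book value $92,204.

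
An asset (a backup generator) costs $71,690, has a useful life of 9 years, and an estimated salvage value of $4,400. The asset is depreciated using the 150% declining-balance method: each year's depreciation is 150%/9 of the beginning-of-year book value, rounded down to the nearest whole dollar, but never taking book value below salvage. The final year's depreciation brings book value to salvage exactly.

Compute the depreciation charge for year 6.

Depreciable base = $71,690 − $4,400 = $67,290.
Year 1: ⌊$71,690 × 150%/9⌋ = $11,948. Book value $59,742.
Year 2: ⌊$59,742 × 150%/9⌋ = $9,957. Book value $49,785.
Year 3: ⌊$49,785 × 150%/9⌋ = $8,297. Book value $41,488.
Year 4: ⌊$41,488 × 150%/9⌋ = $6,914. Book value $34,574.
Year 5: ⌊$34,574 × 150%/9⌋ = $5,762. Book value $28,812.
Year 6: ⌊$28,812 × 150%/9⌋ = $4,802. Book value $24,010.

$4,802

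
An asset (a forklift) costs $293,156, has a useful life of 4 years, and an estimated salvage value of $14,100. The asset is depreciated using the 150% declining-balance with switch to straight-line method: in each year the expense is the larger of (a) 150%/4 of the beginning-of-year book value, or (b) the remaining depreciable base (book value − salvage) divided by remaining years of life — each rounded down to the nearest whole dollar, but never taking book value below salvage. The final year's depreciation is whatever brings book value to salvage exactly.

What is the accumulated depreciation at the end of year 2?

$178,641

Depreciable base = $293,156 − $14,100 = $279,056.
Year 1: DB = ⌊$293,156 × 150%/4⌋ = $109,933; SL = ⌊$279,056/4⌋ = $69,764 → take DB $109,933. Book value $183,223.
Year 2: DB = ⌊$183,223 × 150%/4⌋ = $68,708; SL = ⌊$169,123/3⌋ = $56,374 → take DB $68,708. Book value $114,515.
Accumulated through year 2 = $293,156 − $114,515 = $178,641.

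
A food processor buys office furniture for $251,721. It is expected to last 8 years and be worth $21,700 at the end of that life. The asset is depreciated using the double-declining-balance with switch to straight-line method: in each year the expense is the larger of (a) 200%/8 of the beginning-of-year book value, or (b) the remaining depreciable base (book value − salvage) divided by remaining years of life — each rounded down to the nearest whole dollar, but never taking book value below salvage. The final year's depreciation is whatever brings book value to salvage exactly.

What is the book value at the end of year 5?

$59,736

Depreciable base = $251,721 − $21,700 = $230,021.
Year 1: DB = ⌊$251,721 × 200%/8⌋ = $62,930; SL = ⌊$230,021/8⌋ = $28,752 → take DB $62,930. Book value $188,791.
Year 2: DB = ⌊$188,791 × 200%/8⌋ = $47,197; SL = ⌊$167,091/7⌋ = $23,870 → take DB $47,197. Book value $141,594.
Year 3: DB = ⌊$141,594 × 200%/8⌋ = $35,398; SL = ⌊$119,894/6⌋ = $19,982 → take DB $35,398. Book value $106,196.
Year 4: DB = ⌊$106,196 × 200%/8⌋ = $26,549; SL = ⌊$84,496/5⌋ = $16,899 → take DB $26,549. Book value $79,647.
Year 5: DB = ⌊$79,647 × 200%/8⌋ = $19,911; SL = ⌊$57,947/4⌋ = $14,486 → take DB $19,911. Book value $59,736.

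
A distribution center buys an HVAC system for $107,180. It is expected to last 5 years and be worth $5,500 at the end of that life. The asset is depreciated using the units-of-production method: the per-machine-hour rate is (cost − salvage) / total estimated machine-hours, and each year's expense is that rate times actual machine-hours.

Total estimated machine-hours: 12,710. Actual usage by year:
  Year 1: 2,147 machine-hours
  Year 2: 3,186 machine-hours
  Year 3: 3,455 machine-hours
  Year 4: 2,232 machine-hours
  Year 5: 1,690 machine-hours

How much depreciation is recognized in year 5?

$13,520

Depreciable base = $107,180 − $5,500 = $101,680.
Rate = $101,680 / 12,710 machine-hours = $8 per machine-hour.
Year 1: 2,147 × $8 = $17,176. Book value $90,004.
Year 2: 3,186 × $8 = $25,488. Book value $64,516.
Year 3: 3,455 × $8 = $27,640. Book value $36,876.
Year 4: 2,232 × $8 = $17,856. Book value $19,020.
Year 5: 1,690 × $8 = $13,520. Book value $5,500.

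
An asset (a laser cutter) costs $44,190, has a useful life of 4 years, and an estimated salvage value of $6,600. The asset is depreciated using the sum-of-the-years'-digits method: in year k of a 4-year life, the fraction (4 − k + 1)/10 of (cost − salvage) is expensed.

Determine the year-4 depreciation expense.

Depreciable base = $44,190 − $6,600 = $37,590.
Sum of the years' digits = 4+3+2+1 = 10.
Year 1: $37,590 × 4/10 = $15,036. Book value $29,154.
Year 2: $37,590 × 3/10 = $11,277. Book value $17,877.
Year 3: $37,590 × 2/10 = $7,518. Book value $10,359.
Year 4: $37,590 × 1/10 = $3,759. Book value $6,600.

$3,759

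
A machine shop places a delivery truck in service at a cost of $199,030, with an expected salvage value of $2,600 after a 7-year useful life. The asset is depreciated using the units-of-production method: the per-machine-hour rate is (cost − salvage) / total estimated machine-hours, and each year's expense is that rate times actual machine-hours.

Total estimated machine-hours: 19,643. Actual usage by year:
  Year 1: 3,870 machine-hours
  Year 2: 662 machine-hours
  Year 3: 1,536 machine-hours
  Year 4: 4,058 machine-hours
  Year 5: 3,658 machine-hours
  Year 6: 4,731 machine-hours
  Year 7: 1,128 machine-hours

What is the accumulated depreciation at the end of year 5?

Depreciable base = $199,030 − $2,600 = $196,430.
Rate = $196,430 / 19,643 machine-hours = $10 per machine-hour.
Year 1: 3,870 × $10 = $38,700. Book value $160,330.
Year 2: 662 × $10 = $6,620. Book value $153,710.
Year 3: 1,536 × $10 = $15,360. Book value $138,350.
Year 4: 4,058 × $10 = $40,580. Book value $97,770.
Year 5: 3,658 × $10 = $36,580. Book value $61,190.
Accumulated through year 5 = $199,030 − $61,190 = $137,840.

$137,840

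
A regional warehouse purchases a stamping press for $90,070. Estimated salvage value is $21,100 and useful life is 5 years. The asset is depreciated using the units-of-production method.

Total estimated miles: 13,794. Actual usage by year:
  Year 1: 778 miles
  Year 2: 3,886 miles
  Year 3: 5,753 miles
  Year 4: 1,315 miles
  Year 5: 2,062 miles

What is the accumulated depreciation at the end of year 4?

Depreciable base = $90,070 − $21,100 = $68,970.
Rate = $68,970 / 13,794 miles = $5 per mile.
Year 1: 778 × $5 = $3,890. Book value $86,180.
Year 2: 3,886 × $5 = $19,430. Book value $66,750.
Year 3: 5,753 × $5 = $28,765. Book value $37,985.
Year 4: 1,315 × $5 = $6,575. Book value $31,410.
Accumulated through year 4 = $90,070 − $31,410 = $58,660.

$58,660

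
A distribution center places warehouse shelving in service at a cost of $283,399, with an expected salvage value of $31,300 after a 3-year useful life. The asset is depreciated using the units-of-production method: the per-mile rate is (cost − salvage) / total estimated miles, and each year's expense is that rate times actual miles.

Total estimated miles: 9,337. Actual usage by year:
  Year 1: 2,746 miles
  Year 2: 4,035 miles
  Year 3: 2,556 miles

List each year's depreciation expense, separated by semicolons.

$74,142; $108,945; $69,012

Depreciable base = $283,399 − $31,300 = $252,099.
Rate = $252,099 / 9,337 miles = $27 per mile.
Year 1: 2,746 × $27 = $74,142. Book value $209,257.
Year 2: 4,035 × $27 = $108,945. Book value $100,312.
Year 3: 2,556 × $27 = $69,012. Book value $31,300.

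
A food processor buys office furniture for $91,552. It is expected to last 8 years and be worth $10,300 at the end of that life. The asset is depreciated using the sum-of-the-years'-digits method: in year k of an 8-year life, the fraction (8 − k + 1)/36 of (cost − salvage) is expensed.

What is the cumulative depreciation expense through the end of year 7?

Depreciable base = $91,552 − $10,300 = $81,252.
Sum of the years' digits = 8+7+6+5+4+3+2+1 = 36.
Year 1: $81,252 × 8/36 = $18,056. Book value $73,496.
Year 2: $81,252 × 7/36 = $15,799. Book value $57,697.
Year 3: $81,252 × 6/36 = $13,542. Book value $44,155.
Year 4: $81,252 × 5/36 = $11,285. Book value $32,870.
Year 5: $81,252 × 4/36 = $9,028. Book value $23,842.
Year 6: $81,252 × 3/36 = $6,771. Book value $17,071.
Year 7: $81,252 × 2/36 = $4,514. Book value $12,557.
Accumulated through year 7 = $91,552 − $12,557 = $78,995.

$78,995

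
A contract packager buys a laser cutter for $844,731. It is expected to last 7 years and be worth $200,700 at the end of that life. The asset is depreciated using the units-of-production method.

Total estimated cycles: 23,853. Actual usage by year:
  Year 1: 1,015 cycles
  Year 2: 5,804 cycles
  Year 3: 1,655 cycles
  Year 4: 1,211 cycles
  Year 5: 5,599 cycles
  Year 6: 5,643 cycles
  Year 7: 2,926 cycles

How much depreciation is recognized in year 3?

$44,685

Depreciable base = $844,731 − $200,700 = $644,031.
Rate = $644,031 / 23,853 cycles = $27 per cycle.
Year 1: 1,015 × $27 = $27,405. Book value $817,326.
Year 2: 5,804 × $27 = $156,708. Book value $660,618.
Year 3: 1,655 × $27 = $44,685. Book value $615,933.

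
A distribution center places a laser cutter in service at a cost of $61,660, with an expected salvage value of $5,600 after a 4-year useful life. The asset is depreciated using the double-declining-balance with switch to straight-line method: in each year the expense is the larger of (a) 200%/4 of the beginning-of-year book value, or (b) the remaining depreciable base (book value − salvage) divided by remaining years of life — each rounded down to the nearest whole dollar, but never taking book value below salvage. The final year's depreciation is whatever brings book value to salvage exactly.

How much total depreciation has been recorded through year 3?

Depreciable base = $61,660 − $5,600 = $56,060.
Year 1: DB = ⌊$61,660 × 200%/4⌋ = $30,830; SL = ⌊$56,060/4⌋ = $14,015 → take DB $30,830. Book value $30,830.
Year 2: DB = ⌊$30,830 × 200%/4⌋ = $15,415; SL = ⌊$25,230/3⌋ = $8,410 → take DB $15,415. Book value $15,415.
Year 3: DB = ⌊$15,415 × 200%/4⌋ = $7,707; SL = ⌊$9,815/2⌋ = $4,907 → take DB $7,707. Book value $7,708.
Accumulated through year 3 = $61,660 − $7,708 = $53,952.

$53,952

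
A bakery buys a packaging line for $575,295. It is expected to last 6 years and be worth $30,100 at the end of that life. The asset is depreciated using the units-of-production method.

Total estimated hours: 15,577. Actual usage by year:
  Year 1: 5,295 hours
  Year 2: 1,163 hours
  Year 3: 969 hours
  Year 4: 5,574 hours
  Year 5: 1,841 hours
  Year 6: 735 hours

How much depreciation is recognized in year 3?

$33,915

Depreciable base = $575,295 − $30,100 = $545,195.
Rate = $545,195 / 15,577 hours = $35 per hour.
Year 1: 5,295 × $35 = $185,325. Book value $389,970.
Year 2: 1,163 × $35 = $40,705. Book value $349,265.
Year 3: 969 × $35 = $33,915. Book value $315,350.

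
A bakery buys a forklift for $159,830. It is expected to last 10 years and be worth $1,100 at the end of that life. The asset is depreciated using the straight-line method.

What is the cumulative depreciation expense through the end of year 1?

$15,873

Depreciable base = $159,830 − $1,100 = $158,730.
Annual expense = $158,730 / 10 = $15,873.
End of year 1: book value $143,957.
Accumulated through year 1 = $159,830 − $143,957 = $15,873.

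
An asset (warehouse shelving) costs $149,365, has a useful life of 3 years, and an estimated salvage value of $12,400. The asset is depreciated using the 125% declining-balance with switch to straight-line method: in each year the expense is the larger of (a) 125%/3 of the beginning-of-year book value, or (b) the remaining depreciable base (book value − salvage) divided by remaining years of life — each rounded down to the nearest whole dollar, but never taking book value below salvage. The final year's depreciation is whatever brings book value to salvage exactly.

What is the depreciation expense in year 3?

$37,365

Depreciable base = $149,365 − $12,400 = $136,965.
Year 1: DB = ⌊$149,365 × 125%/3⌋ = $62,235; SL = ⌊$136,965/3⌋ = $45,655 → take DB $62,235. Book value $87,130.
Year 2: DB = ⌊$87,130 × 125%/3⌋ = $36,304; SL = ⌊$74,730/2⌋ = $37,365 → take SL $37,365. Book value $49,765.
Year 3 (final): $49,765 − $12,400 = $37,365. Book value $12,400.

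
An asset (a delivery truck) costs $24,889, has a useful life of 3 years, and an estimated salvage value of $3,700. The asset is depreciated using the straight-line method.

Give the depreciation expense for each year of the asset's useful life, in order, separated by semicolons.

Depreciable base = $24,889 − $3,700 = $21,189.
Annual expense = $21,189 / 3 = $7,063.
End of year 1: book value $17,826.
End of year 2: book value $10,763.
End of year 3: book value $3,700.

$7,063; $7,063; $7,063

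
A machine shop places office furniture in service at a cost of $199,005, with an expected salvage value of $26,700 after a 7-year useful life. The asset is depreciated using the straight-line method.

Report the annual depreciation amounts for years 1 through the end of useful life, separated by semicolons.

$24,615; $24,615; $24,615; $24,615; $24,615; $24,615; $24,615

Depreciable base = $199,005 − $26,700 = $172,305.
Annual expense = $172,305 / 7 = $24,615.
End of year 1: book value $174,390.
End of year 2: book value $149,775.
End of year 3: book value $125,160.
End of year 4: book value $100,545.
End of year 5: book value $75,930.
End of year 6: book value $51,315.
End of year 7: book value $26,700.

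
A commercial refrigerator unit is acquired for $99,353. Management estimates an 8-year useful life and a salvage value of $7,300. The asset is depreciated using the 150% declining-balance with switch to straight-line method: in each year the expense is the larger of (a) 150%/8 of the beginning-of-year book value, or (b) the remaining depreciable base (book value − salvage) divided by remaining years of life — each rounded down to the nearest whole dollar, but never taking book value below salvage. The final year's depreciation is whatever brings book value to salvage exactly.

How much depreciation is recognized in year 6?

Depreciable base = $99,353 − $7,300 = $92,053.
Year 1: DB = ⌊$99,353 × 150%/8⌋ = $18,628; SL = ⌊$92,053/8⌋ = $11,506 → take DB $18,628. Book value $80,725.
Year 2: DB = ⌊$80,725 × 150%/8⌋ = $15,135; SL = ⌊$73,425/7⌋ = $10,489 → take DB $15,135. Book value $65,590.
Year 3: DB = ⌊$65,590 × 150%/8⌋ = $12,298; SL = ⌊$58,290/6⌋ = $9,715 → take DB $12,298. Book value $53,292.
Year 4: DB = ⌊$53,292 × 150%/8⌋ = $9,992; SL = ⌊$45,992/5⌋ = $9,198 → take DB $9,992. Book value $43,300.
Year 5: DB = ⌊$43,300 × 150%/8⌋ = $8,118; SL = ⌊$36,000/4⌋ = $9,000 → take SL $9,000. Book value $34,300.
Year 6: DB = ⌊$34,300 × 150%/8⌋ = $6,431; SL = ⌊$27,000/3⌋ = $9,000 → take SL $9,000. Book value $25,300.

$9,000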